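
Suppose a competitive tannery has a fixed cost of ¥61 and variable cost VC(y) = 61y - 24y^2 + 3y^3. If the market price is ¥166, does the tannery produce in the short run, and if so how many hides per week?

Variable cost is VC = 61y - 24y^2 + 3y^3, so AVC = VC/y = 61 - 24y + 3y^2 and MC = dTC/dy = 61 - 48y + 9y^2.
AVC is minimized where dAVC/dy = -24 + 6y = 0, at y = 4; min AVC = 61 - 24·4 + 3·4^2 = ¥13.
P = ¥166 exceeds min AVC = ¥13, so the firm stays open.
Solving P = MC: -105 - 48y + 9y^2 = 0 ⇒ y = -5/3 or 7. On the upward-sloping branch, y* = 7.
Check: AVC at y = 7 is ¥40 ≤ P, so revenue covers variable cost.
Profit = P·y − TC = 166·7 − 341 = ¥821.

Produce at y = 7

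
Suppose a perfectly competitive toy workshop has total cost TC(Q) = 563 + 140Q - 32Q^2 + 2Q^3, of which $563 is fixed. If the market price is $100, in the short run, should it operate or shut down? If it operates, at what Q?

Produce at Q = 10

Strip out fixed cost: VC = 140Q - 32Q^2 + 2Q^3. Then AVC = 140 - 32Q + 2Q^2 and MC = 140 - 64Q + 6Q^2.
AVC is minimized where dAVC/dQ = -32 + 4Q = 0, at Q = 8; min AVC = 140 - 32·8 + 2·8^2 = $12.
P = $100 exceeds min AVC = $12, so the firm stays open.
Solving P = MC: 40 - 64Q + 6Q^2 = 0 ⇒ Q = 2/3 or 10. On the upward-sloping branch, Q* = 10.
Check: AVC at Q = 10 is $20 ≤ P, so revenue covers variable cost.
Profit = P·Q − TC = 100·10 − 763 = $237.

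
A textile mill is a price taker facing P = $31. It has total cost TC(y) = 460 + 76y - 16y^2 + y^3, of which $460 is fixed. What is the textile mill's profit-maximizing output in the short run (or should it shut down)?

Produce at y = 9

From TC, MC = TC'(y) = 76 - 32y + 3y^2 and AVC = VC/y = 76 - 16y + y^2.
AVC is minimized where dAVC/dy = -16 + 2y = 0, at y = 8; min AVC = 76 - 16·8 + 8^2 = $12.
Because $31 ≥ $12, revenue can cover variable cost; the firm operates.
P = MC gives 45 - 32y + 3y^2 = 0, with roots 5/3 and 9. Take the larger (rising MC): y* = 9.
Check: AVC at y = 9 is $13 ≤ P, so revenue covers variable cost.
Profit = P·y − TC = 31·9 − 577 = -$298, a loss, but smaller than the $460 fixed cost the firm would lose by shutting down.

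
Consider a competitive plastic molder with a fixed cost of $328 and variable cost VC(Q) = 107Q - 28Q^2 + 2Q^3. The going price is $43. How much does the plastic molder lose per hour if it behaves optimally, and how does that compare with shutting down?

Profit = -$72 at Q = 8

AVC = 107 - 28Q + 2Q^2 has its minimum $9 at Q = 7; price $43 clears that bar, so the firm operates.
With MC = 107 - 56Q + 6Q^2, P = MC on the upward-sloping part at Q* = 8.
TR = 43·8 = 344. TC = 328 + 88 = 416. Profit = 344 − 416 = -$72.
That loss of $72 beats the $328 the firm would lose by shutting down; producing recovers $256 of fixed cost.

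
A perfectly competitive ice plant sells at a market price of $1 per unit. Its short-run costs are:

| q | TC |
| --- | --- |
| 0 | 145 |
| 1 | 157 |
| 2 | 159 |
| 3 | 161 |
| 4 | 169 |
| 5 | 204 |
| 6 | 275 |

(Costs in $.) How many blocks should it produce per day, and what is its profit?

Profit at each row (π = 1q − TC): q=0: -145; q=1: -156; q=2: -157; q=3: -158; q=4: -165; q=5: -199; q=6: -269.
Profit is highest at q = 0. Equivalently, the lowest AVC in the table is 16/3 ≈ $5.33 at q = 3, and P = $1 falls below it — price never covers variable cost, so the firm shuts down and loses only its fixed cost.

q = 0 (shut down); profit = -$145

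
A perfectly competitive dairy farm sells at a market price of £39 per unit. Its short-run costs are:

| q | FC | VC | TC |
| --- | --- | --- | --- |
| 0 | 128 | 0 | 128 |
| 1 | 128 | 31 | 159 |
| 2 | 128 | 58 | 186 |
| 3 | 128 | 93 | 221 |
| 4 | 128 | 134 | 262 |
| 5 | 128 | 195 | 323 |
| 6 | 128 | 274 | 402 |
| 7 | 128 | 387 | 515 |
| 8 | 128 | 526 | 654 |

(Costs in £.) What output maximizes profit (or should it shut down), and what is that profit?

q = 3; profit = -£104

Profit at each row (π = 39q − TC): q=0: -128; q=1: -120; q=2: -108; q=3: -104; q=4: -106; q=5: -128; q=6: -168; q=7: -242; q=8: -342.
Profit is maximized at q = 3. AVC there is 93/3 = £31 ≤ P, so producing beats shutting down (which would give -£128).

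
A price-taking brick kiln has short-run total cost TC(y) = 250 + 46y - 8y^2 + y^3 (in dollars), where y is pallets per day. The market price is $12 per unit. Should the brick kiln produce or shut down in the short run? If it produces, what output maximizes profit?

Variable cost is VC = 46y - 8y^2 + y^3, so AVC = VC/y = 46 - 8y + y^2 and MC = dTC/dy = 46 - 16y + 3y^2.
AVC is minimized where dAVC/dy = -8 + 2y = 0, at y = 4; min AVC = 46 - 8·4 + 4^2 = $30.
Since P = $12 < min AVC = $30, price fails to cover variable cost at any output.
The firm minimizes its loss by shutting down and losing only its fixed cost of $250.

Shut down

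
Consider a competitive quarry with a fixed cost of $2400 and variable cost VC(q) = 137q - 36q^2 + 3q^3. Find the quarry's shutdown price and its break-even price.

Shutdown price = min AVC. AVC = 137 - 36q + 3q^2, with vertex at q = 6 and minimum $29.
ATC = 2400/q + 137 - 36q + 3q^2. Setting dATC/dq = −2400/q^2 − 36 + 6q = 0 gives q = 10 (since 6·10^3 − 36·10^2 = 2400).
min ATC = 2400/10 + 137 − 36·10 + 3·10^2 = $317. That is the break-even price.
For $29 ≤ P < $317 the firm produces at a loss; below $29 it shuts down.

Shutdown price = $29; break-even price = $317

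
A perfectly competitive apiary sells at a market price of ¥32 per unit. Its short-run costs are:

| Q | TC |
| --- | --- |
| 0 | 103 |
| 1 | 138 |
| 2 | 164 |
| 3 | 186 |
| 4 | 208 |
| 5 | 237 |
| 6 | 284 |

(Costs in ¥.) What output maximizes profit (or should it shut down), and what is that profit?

Q = 5; profit = -¥77

Compute π = P·Q − TC at each output: Q=0: -103; Q=1: -106; Q=2: -100; Q=3: -90; Q=4: -80; Q=5: -77; Q=6: -92.
Profit is maximized at Q = 5. AVC there is 134/5 = ¥26.80 ≤ P, so producing beats shutting down (which would give -¥103).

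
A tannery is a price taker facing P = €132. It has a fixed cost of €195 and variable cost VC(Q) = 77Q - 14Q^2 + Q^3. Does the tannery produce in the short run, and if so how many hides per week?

Produce at Q = 11

Strip out fixed cost: VC = 77Q - 14Q^2 + Q^3. Then AVC = 77 - 14Q + Q^2 and MC = 77 - 28Q + 3Q^2.
AVC hits its minimum where MC = AVC, at Q = 7, giving min AVC = 77 - 14·7 + 7^2 = €28.
P = €132 exceeds min AVC = €28, so the firm stays open.
Solving P = MC: -55 - 28Q + 3Q^2 = 0 ⇒ Q = -5/3 or 11. On the upward-sloping branch, Q* = 11.
Check: AVC at Q = 11 is €44 ≤ P, so revenue covers variable cost.
Profit = P·Q − TC = 132·11 − 679 = €773.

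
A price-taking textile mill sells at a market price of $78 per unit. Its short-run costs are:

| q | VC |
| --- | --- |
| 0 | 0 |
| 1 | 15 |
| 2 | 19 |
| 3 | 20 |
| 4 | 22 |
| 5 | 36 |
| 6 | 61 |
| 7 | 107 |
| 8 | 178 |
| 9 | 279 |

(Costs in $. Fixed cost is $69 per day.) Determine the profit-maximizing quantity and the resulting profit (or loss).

Tabulate TR − TC: q=0: -69; q=1: -6; q=2: 68; q=3: 145; q=4: 221; q=5: 285; q=6: 338; q=7: 370; q=8: 377; q=9: 354.
Profit is maximized at q = 8. AVC there is 178/8 = $22.25 ≤ P, so producing beats shutting down (which would give -$69).

q = 8; profit = $377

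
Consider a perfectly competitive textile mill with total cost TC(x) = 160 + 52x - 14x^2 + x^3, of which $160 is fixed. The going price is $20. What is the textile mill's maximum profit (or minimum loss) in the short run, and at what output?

Profit = -$32 at x = 8

AVC = 52 - 14x + x^2 has its minimum $3 at x = 7; price $20 clears that bar, so the firm operates.
MC = 52 - 28x + 3x^2. Setting P = MC and taking the root on the rising branch gives x* = 8.
TR = 20·8 = 160. TC = 160 + 32 = 192. Profit = 160 − 192 = -$32.
That loss of $32 beats the $160 the firm would lose by shutting down; producing recovers $128 of fixed cost.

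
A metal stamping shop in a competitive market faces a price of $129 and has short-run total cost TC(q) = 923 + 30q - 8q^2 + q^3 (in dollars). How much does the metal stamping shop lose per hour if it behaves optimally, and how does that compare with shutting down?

AVC = 30 - 8q + q^2; min AVC = $14 at q = 4. Since P = $129 ≥ min AVC, the firm produces.
With MC = 30 - 16q + 3q^2, P = MC on the upward-sloping part at q* = 9.
TR = 129·9 = 1161. TC = 923 + 351 = 1274. Profit = 1161 − 1274 = -$113.
By producing, the firm covers all variable cost plus $810 of fixed cost; shutting down would lose the full $923.

Profit = -$113 at q = 9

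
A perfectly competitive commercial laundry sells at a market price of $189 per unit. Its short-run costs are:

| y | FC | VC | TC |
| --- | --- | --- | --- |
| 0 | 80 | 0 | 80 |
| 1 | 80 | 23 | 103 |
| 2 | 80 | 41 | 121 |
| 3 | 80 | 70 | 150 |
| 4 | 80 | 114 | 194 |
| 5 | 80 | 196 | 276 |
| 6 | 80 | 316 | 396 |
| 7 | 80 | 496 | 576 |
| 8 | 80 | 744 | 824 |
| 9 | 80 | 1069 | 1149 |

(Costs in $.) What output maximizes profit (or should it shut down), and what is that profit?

Compute π = P·y − TC at each output: y=0: -80; y=1: 86; y=2: 257; y=3: 417; y=4: 562; y=5: 669; y=6: 738; y=7: 747; y=8: 688; y=9: 552.
Profit is maximized at y = 7. AVC there is 496/7 = $70.86 ≤ P, so producing beats shutting down (which would give -$80).

y = 7; profit = $747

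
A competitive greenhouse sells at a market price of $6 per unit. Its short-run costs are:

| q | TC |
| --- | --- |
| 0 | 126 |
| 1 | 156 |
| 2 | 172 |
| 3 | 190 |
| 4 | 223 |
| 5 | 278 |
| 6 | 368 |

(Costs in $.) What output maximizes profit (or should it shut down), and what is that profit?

Compute π = P·q − TC at each output: q=0: -126; q=1: -150; q=2: -160; q=3: -172; q=4: -199; q=5: -248; q=6: -332.
Profit is highest at q = 0. Equivalently, the lowest AVC in the table is 64/3 ≈ $21.33 at q = 3, and P = $6 falls below it — price never covers variable cost, so the firm shuts down and loses only its fixed cost.

q = 0 (shut down); profit = -$126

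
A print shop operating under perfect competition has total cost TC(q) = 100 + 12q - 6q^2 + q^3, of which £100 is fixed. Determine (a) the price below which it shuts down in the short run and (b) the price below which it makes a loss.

AVC = 12 - 6q + q^2; minimized at q = 3, giving min AVC = £3. That is the shutdown price.
ATC = 100/q + 12 - 6q + q^2. Setting dATC/dq = −100/q^2 − 6 + 2q = 0 gives q = 5 (since 2·5^3 − 6·5^2 = 100).
min ATC = 100/5 + 12 − 6·5 + 5^2 = £27. That is the break-even price.
Between these two prices the firm operates at a loss; above £27 it earns a profit.

Shutdown price = £3; break-even price = £27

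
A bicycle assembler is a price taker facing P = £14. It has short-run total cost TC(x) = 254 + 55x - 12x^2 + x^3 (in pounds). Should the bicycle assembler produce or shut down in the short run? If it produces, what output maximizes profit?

Shut down

Variable cost is VC = 55x - 12x^2 + x^3, so AVC = VC/x = 55 - 12x + x^2 and MC = dTC/dx = 55 - 24x + 3x^2.
AVC hits its minimum where MC = AVC, at x = 6, giving min AVC = 55 - 12·6 + 6^2 = £19.
P = £14 lies below min AVC = £19; no output level covers variable cost.
The firm minimizes its loss by shutting down and losing only its fixed cost of £254.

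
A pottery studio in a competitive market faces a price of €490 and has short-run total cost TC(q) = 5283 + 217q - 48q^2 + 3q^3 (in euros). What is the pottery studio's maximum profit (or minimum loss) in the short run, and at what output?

AVC = 217 - 48q + 3q^2 has its minimum €25 at q = 8; price €490 clears that bar, so the firm operates.
MC = 217 - 96q + 9q^2. Setting P = MC and taking the root on the rising branch gives q* = 13.
TR = 490·13 = 6370. TC = 5283 + 1300 = 6583. Profit = 6370 − 6583 = -€213.
That loss of €213 beats the €5283 the firm would lose by shutting down; producing recovers €5070 of fixed cost.

Profit = -€213 at q = 13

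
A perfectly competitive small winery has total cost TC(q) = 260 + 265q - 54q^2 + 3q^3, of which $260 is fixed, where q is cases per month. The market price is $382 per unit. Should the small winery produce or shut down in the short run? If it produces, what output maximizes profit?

Produce at q = 13

Variable cost is VC = 265q - 54q^2 + 3q^3, so AVC = VC/q = 265 - 54q + 3q^2 and MC = dTC/dq = 265 - 108q + 9q^2.
The AVC parabola has its vertex at q = 54/6 = 9, where AVC = 265 - 54·9 + 3·9^2 = $22.
Because $382 ≥ $22, revenue can cover variable cost; the firm operates.
P = MC gives -117 - 108q + 9q^2 = 0, with roots -1 and 13. Take the larger (rising MC): q* = 13.
Check: AVC at q = 13 is $70 ≤ P, so revenue covers variable cost.
Profit = P·q − TC = 382·13 − 1170 = $3796.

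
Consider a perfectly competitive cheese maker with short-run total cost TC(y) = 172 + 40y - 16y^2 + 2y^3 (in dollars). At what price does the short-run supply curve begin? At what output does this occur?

Short-run supply begins at min AVC. From VC = 40y - 16y^2 + 2y^3, AVC = 40 - 16y + 2y^2.
At the minimum of AVC, MC = AVC. MC = 40 - 32y + 6y^2; setting MC = AVC gives 4y^2 - 16y = 0, so y = 4. min AVC = 8.
So the shutdown price is $8.

$8 per unit, at y = 4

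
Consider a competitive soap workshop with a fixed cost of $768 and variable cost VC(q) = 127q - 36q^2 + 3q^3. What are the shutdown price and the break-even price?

AVC = 127 - 36q + 3q^2; minimized at q = 6, giving min AVC = $19. That is the shutdown price.
ATC = 768/q + 127 - 36q + 3q^2. Setting dATC/dq = −768/q^2 − 36 + 6q = 0 gives q = 8 (since 6·8^3 − 36·8^2 = 768).
min ATC = 768/8 + 127 − 36·8 + 3·8^2 = $127. That is the break-even price.
Between these two prices the firm operates at a loss; above $127 it earns a profit.

Shutdown price = $19; break-even price = $127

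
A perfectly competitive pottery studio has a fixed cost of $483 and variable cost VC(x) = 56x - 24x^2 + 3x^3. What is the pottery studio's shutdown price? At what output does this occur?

$8 per unit, at x = 4

The firm shuts down when price falls below the minimum of average variable cost. AVC = VC/x = 56 - 24x + 3x^2.
At the minimum of AVC, MC = AVC. MC = 56 - 48x + 9x^2; setting MC = AVC gives 6x^2 - 24x = 0, so x = 4. min AVC = 8.
So the shutdown price is $8.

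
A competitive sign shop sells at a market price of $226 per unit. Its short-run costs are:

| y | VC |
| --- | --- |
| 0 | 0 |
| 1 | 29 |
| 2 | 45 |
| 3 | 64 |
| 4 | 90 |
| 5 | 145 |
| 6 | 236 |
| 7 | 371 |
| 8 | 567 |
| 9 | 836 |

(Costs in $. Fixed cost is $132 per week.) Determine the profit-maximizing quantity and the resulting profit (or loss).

Tabulate TR − TC: y=0: -132; y=1: 65; y=2: 275; y=3: 482; y=4: 682; y=5: 853; y=6: 988; y=7: 1079; y=8: 1109; y=9: 1066.
Profit is maximized at y = 8. AVC there is 567/8 = $70.88 ≤ P, so producing beats shutting down (which would give -$132).

y = 8; profit = $1109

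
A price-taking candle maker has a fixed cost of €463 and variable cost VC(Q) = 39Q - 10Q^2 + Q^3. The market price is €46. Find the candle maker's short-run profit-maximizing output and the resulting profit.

AVC = 39 - 10Q + Q^2 has its minimum €14 at Q = 5; price €46 clears that bar, so the firm operates.
With MC = 39 - 20Q + 3Q^2, P = MC on the upward-sloping part at Q* = 7.
TR = 46·7 = 322. TC = 463 + 126 = 589. Profit = 322 − 589 = -€267.
Shutting down would mean losing the fixed cost of €463, so operating at a loss of €267 is better by €196.

Profit = -€267 at Q = 7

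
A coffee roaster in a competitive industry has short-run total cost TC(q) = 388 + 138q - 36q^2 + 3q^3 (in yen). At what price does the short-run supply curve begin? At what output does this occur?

¥30 per unit, at q = 6

Short-run supply begins at min AVC. From VC = 138q - 36q^2 + 3q^3, AVC = 138 - 36q + 3q^2.
dAVC/dq = -36 + 6q = 0 gives q = 6. min AVC = 138 - 36·6 + 3·6^2 = 30.
So the shutdown price is ¥30.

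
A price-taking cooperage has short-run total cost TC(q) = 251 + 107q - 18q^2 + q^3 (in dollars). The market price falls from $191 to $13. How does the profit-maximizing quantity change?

Output falls from 14 to 0 (the firm shuts down)

AVC = 107 - 18q + q^2, minimized at q = 9 where min AVC = $26. MC = 107 - 36q + 3q^2.
With P = $191 above the shutdown price, P = MC gives q = 14.
At P = $13 < min AVC = $26, price no longer covers variable cost at any output, so the firm shuts down: q = 0.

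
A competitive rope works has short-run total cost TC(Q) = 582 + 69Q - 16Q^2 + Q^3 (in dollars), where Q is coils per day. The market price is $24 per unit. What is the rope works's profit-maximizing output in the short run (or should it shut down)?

Strip out fixed cost: VC = 69Q - 16Q^2 + Q^3. Then AVC = 69 - 16Q + Q^2 and MC = 69 - 32Q + 3Q^2.
The AVC parabola has its vertex at Q = 16/2 = 8, where AVC = 69 - 16·8 + 8^2 = $5.
Since P = $24 ≥ min AVC = $5, price covers variable cost and the firm should produce.
Set P = MC: 24 = 69 - 32Q + 3Q^2 → 45 - 32Q + 3Q^2 = 0. The roots are Q = 5/3 and Q = 9; the profit-maximizing output is on the rising part of MC, so Q* = 9.
Check: AVC at Q = 9 is $6 ≤ P, so revenue covers variable cost.
Profit = P·Q − TC = 24·9 − 636 = -$420, a loss, but smaller than the $582 fixed cost the firm would lose by shutting down.

Produce at Q = 9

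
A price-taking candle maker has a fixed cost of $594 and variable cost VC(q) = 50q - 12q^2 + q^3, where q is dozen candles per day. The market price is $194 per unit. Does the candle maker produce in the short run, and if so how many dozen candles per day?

Variable cost is VC = 50q - 12q^2 + q^3, so AVC = VC/q = 50 - 12q + q^2 and MC = dTC/dq = 50 - 24q + 3q^2.
AVC is minimized where dAVC/dq = -12 + 2q = 0, at q = 6; min AVC = 50 - 12·6 + 6^2 = $14.
Since P = $194 ≥ min AVC = $14, price covers variable cost and the firm should produce.
Set P = MC: 194 = 50 - 24q + 3q^2 → -144 - 24q + 3q^2 = 0. The roots are q = -4 and q = 12; the profit-maximizing output is on the rising part of MC, so q* = 12.
Check: AVC at q = 12 is $50 ≤ P, so revenue covers variable cost.
Profit = P·q − TC = 194·12 − 1194 = $1134.

Produce at q = 12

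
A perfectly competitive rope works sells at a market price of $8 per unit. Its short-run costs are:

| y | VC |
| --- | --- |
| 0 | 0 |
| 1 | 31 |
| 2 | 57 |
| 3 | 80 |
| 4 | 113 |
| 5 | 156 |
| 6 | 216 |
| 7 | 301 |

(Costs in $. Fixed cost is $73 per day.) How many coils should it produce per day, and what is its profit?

Profit at each row (π = 8y − TC): y=0: -73; y=1: -96; y=2: -114; y=3: -129; y=4: -154; y=5: -189; y=6: -241; y=7: -318.
Profit is highest at y = 0. Equivalently, the lowest AVC in the table is 80/3 ≈ $26.67 at y = 3, and P = $8 falls below it — price never covers variable cost, so the firm shuts down and loses only its fixed cost.

y = 0 (shut down); profit = -$73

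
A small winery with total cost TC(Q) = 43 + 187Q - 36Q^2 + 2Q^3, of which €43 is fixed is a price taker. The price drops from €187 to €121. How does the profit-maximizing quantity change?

Output falls from 12 to 11

AVC = 187 - 36Q + 2Q^2, minimized at Q = 9 where min AVC = €25. MC = 187 - 72Q + 6Q^2.
With P = €187 above the shutdown price, P = MC gives Q = 12.
At P = €121 ≥ min AVC, set P = MC: Q = 11. The firm stays open but cuts output.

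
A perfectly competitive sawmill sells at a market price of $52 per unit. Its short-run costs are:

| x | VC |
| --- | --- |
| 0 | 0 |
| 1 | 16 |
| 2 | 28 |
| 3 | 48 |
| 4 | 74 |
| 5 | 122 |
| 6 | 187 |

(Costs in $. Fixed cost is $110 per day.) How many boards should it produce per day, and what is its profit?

x = 5; profit = $28

Tabulate TR − TC: x=0: -110; x=1: -74; x=2: -34; x=3: -2; x=4: 24; x=5: 28; x=6: 15.
Profit is maximized at x = 5. AVC there is 122/5 = $24.40 ≤ P, so producing beats shutting down (which would give -$110).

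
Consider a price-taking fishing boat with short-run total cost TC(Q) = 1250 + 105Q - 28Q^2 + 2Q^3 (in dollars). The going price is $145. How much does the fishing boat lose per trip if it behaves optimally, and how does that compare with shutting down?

AVC = 105 - 28Q + 2Q^2; min AVC = $7 at Q = 7. Since P = $145 ≥ min AVC, the firm produces.
MC = 105 - 56Q + 6Q^2. Setting P = MC and taking the root on the rising branch gives Q* = 10.
TR = 145·10 = 1450. TC = 1250 + 250 = 1500. Profit = 1450 − 1500 = -$50.
By producing, the firm covers all variable cost plus $1200 of fixed cost; shutting down would lose the full $1250.

Profit = -$50 at Q = 10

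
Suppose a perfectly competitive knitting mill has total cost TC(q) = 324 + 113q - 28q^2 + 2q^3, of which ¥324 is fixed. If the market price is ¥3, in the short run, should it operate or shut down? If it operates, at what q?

Strip out fixed cost: VC = 113q - 28q^2 + 2q^3. Then AVC = 113 - 28q + 2q^2 and MC = 113 - 56q + 6q^2.
AVC is minimized where dAVC/dq = -28 + 4q = 0, at q = 7; min AVC = 113 - 28·7 + 2·7^2 = ¥15.
With P < min AVC (¥3 < ¥15), every unit sold adds to the loss.
Best response: produce nothing and absorb the ¥324 fixed cost.

Shut down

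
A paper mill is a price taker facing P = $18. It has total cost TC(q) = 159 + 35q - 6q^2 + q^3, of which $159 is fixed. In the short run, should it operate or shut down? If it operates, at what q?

Shut down

From TC, MC = TC'(q) = 35 - 12q + 3q^2 and AVC = VC/q = 35 - 6q + q^2.
AVC hits its minimum where MC = AVC, at q = 3, giving min AVC = 35 - 6·3 + 3^2 = $26.
Since P = $18 < min AVC = $26, price fails to cover variable cost at any output.
Best response: produce nothing and absorb the $159 fixed cost.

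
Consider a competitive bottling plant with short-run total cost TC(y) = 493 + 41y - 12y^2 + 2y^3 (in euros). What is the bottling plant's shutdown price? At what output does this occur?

€23 per unit, at y = 3

The firm shuts down when price falls below the minimum of average variable cost. AVC = VC/y = 41 - 12y + 2y^2.
dAVC/dy = -12 + 4y = 0 gives y = 3. min AVC = 41 - 12·3 + 2·3^2 = 23.
So the shutdown price is €23.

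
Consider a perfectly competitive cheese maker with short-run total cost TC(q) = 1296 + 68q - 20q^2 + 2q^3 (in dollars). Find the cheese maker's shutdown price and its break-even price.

Shutdown price = $18; break-even price = $194

AVC = 68 - 20q + 2q^2; minimized at q = 5, giving min AVC = $18. That is the shutdown price.
ATC = 1296/q + 68 - 20q + 2q^2. Setting dATC/dq = −1296/q^2 − 20 + 4q = 0 gives q = 9 (since 4·9^3 − 20·9^2 = 1296).
min ATC = 1296/9 + 68 − 20·9 + 2·9^2 = $194. That is the break-even price.
For $18 ≤ P < $194 the firm produces at a loss; below $18 it shuts down.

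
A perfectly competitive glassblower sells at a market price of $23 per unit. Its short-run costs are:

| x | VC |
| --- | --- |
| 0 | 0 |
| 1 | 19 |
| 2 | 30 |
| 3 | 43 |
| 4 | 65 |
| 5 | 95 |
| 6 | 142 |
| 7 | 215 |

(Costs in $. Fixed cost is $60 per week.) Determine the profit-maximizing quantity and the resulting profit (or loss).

x = 4; profit = -$33

Compute π = P·x − TC at each output: x=0: -60; x=1: -56; x=2: -44; x=3: -34; x=4: -33; x=5: -40; x=6: -64; x=7: -114.
Profit is maximized at x = 4. AVC there is 65/4 = $16.25 ≤ P, so producing beats shutting down (which would give -$60).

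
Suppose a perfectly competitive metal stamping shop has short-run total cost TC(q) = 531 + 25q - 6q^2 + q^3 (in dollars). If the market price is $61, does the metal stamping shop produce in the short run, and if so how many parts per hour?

Strip out fixed cost: VC = 25q - 6q^2 + q^3. Then AVC = 25 - 6q + q^2 and MC = 25 - 12q + 3q^2.
AVC is minimized where dAVC/dq = -6 + 2q = 0, at q = 3; min AVC = 25 - 6·3 + 3^2 = $16.
P = $61 exceeds min AVC = $16, so the firm stays open.
Solving P = MC: -36 - 12q + 3q^2 = 0 ⇒ q = -2 or 6. On the upward-sloping branch, q* = 6.
Check: AVC at q = 6 is $25 ≤ P, so revenue covers variable cost.
Profit = P·q − TC = 61·6 − 681 = -$315, a loss, but smaller than the $531 fixed cost the firm would lose by shutting down.

Produce at q = 6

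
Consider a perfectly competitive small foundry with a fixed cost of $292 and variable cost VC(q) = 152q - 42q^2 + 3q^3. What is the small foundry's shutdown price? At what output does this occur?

The shutdown price is the minimum of AVC. VC = 152q - 42q^2 + 3q^3, so AVC = 152 - 42q + 3q^2.
At the minimum of AVC, MC = AVC. MC = 152 - 84q + 9q^2; setting MC = AVC gives 6q^2 - 42q = 0, so q = 7. min AVC = 5.
For P < $5 the firm produces nothing.

$5 per unit, at q = 7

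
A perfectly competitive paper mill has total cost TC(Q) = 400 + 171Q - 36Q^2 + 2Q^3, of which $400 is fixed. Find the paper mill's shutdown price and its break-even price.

Shutdown price = $9; break-even price = $51

AVC = 171 - 36Q + 2Q^2; minimized at Q = 9, giving min AVC = $9. That is the shutdown price.
ATC = 400/Q + 171 - 36Q + 2Q^2. Setting dATC/dQ = −400/Q^2 − 36 + 4Q = 0 gives Q = 10 (since 4·10^3 − 36·10^2 = 400).
min ATC = 400/10 + 171 − 36·10 + 2·10^2 = $51. That is the break-even price.
Between these two prices the firm operates at a loss; above $51 it earns a profit.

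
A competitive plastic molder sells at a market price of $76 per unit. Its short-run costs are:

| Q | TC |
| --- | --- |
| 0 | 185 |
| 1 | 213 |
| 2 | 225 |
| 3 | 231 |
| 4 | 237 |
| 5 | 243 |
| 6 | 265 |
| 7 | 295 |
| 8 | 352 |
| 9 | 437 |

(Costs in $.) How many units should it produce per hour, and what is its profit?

Tabulate TR − TC: Q=0: -185; Q=1: -137; Q=2: -73; Q=3: -3; Q=4: 67; Q=5: 137; Q=6: 191; Q=7: 237; Q=8: 256; Q=9: 247.
Profit is maximized at Q = 8. AVC there is 167/8 = $20.88 ≤ P, so producing beats shutting down (which would give -$185).

Q = 8; profit = $256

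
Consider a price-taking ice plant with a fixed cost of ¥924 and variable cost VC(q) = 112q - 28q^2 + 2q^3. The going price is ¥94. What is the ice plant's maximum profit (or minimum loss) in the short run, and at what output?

Profit = -¥276 at q = 9

AVC = 112 - 28q + 2q^2 has its minimum ¥14 at q = 7; price ¥94 clears that bar, so the firm operates.
MC = 112 - 56q + 6q^2. Setting P = MC and taking the root on the rising branch gives q* = 9.
TR = 94·9 = 846. TC = 924 + 198 = 1122. Profit = 846 − 1122 = -¥276.
Shutting down would mean losing the fixed cost of ¥924, so operating at a loss of ¥276 is better by ¥648.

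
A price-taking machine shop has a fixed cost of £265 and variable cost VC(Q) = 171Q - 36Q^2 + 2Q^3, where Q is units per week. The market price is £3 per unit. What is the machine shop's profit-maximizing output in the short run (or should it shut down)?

Variable cost is VC = 171Q - 36Q^2 + 2Q^3, so AVC = VC/Q = 171 - 36Q + 2Q^2 and MC = dTC/dQ = 171 - 72Q + 6Q^2.
AVC is minimized where dAVC/dQ = -36 + 4Q = 0, at Q = 9; min AVC = 171 - 36·9 + 2·9^2 = £9.
With P < min AVC (£3 < £9), every unit sold adds to the loss.
Shutting down limits the loss to fixed cost, £265.

Shut down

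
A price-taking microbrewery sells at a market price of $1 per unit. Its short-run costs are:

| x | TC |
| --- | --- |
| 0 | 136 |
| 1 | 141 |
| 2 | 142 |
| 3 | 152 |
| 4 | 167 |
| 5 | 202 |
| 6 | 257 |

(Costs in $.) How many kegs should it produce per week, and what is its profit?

Tabulate TR − TC: x=0: -136; x=1: -140; x=2: -140; x=3: -149; x=4: -163; x=5: -197; x=6: -251.
Profit is highest at x = 0. Equivalently, the lowest AVC in the table is 6/2 ≈ $3 at x = 2, and P = $1 falls below it — price never covers variable cost, so the firm shuts down and loses only its fixed cost.

x = 0 (shut down); profit = -$136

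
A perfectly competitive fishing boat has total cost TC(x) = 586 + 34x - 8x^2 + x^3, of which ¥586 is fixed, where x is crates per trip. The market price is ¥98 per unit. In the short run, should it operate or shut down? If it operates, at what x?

Produce at x = 8

From TC, MC = TC'(x) = 34 - 16x + 3x^2 and AVC = VC/x = 34 - 8x + x^2.
AVC is minimized where dAVC/dx = -8 + 2x = 0, at x = 4; min AVC = 34 - 8·4 + 4^2 = ¥18.
Because ¥98 ≥ ¥18, revenue can cover variable cost; the firm operates.
P = MC gives -64 - 16x + 3x^2 = 0, with roots -8/3 and 8. Take the larger (rising MC): x* = 8.
Check: AVC at x = 8 is ¥34 ≤ P, so revenue covers variable cost.
Profit = P·x − TC = 98·8 − 858 = -¥74, a loss, but smaller than the ¥586 fixed cost the firm would lose by shutting down.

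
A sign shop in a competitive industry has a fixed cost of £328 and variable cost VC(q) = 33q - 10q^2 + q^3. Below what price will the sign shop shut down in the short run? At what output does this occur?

£8 per unit, at q = 5

The firm shuts down when price falls below the minimum of average variable cost. AVC = VC/q = 33 - 10q + q^2.
At the minimum of AVC, MC = AVC. MC = 33 - 20q + 3q^2; setting MC = AVC gives 2q^2 - 10q = 0, so q = 5. min AVC = 8.
So the shutdown price is £8.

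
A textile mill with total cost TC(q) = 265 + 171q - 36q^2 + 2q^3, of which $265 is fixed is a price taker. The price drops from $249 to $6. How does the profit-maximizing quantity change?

MC = 171 - 72q + 6q^2; the shutdown threshold is min AVC = $9 (at q = 9).
At P = $249 ≥ min AVC, set P = MC on the rising branch: q = 13.
At P = $6 < min AVC = $9, price no longer covers variable cost at any output, so the firm shuts down: q = 0.

Output falls from 13 to 0 (the firm shuts down)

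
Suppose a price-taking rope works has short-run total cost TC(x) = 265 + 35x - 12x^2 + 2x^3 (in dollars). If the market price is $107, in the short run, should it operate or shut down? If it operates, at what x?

Variable cost is VC = 35x - 12x^2 + 2x^3, so AVC = VC/x = 35 - 12x + 2x^2 and MC = dTC/dx = 35 - 24x + 6x^2.
The AVC parabola has its vertex at x = 12/4 = 3, where AVC = 35 - 12·3 + 2·3^2 = $17.
P = $107 exceeds min AVC = $17, so the firm stays open.
Solving P = MC: -72 - 24x + 6x^2 = 0 ⇒ x = -2 or 6. On the upward-sloping branch, x* = 6.
Check: AVC at x = 6 is $35 ≤ P, so revenue covers variable cost.
Profit = P·x − TC = 107·6 − 475 = $167.

Produce at x = 6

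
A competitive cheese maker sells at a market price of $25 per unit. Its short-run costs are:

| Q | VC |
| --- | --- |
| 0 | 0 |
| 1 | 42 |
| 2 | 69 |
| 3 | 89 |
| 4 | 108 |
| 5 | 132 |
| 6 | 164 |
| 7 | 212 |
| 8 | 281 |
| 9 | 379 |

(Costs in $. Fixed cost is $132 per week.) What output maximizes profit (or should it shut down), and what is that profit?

Q = 0 (shut down); profit = -$132

Tabulate TR − TC: Q=0: -132; Q=1: -149; Q=2: -151; Q=3: -146; Q=4: -140; Q=5: -139; Q=6: -146; Q=7: -169; Q=8: -213; Q=9: -286.
Profit is highest at Q = 0. Equivalently, the lowest AVC in the table is 132/5 ≈ $26.40 at Q = 5, and P = $25 falls below it — price never covers variable cost, so the firm shuts down and loses only its fixed cost.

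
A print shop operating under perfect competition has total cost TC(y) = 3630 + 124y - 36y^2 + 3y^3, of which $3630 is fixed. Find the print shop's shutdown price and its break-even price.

AVC = 124 - 36y + 3y^2; minimized at y = 6, giving min AVC = $16. That is the shutdown price.
ATC = 3630/y + 124 - 36y + 3y^2. Setting dATC/dy = −3630/y^2 − 36 + 6y = 0 gives y = 11 (since 6·11^3 − 36·11^2 = 3630).
min ATC = 3630/11 + 124 − 36·11 + 3·11^2 = $421. That is the break-even price.
Between these two prices the firm operates at a loss; above $421 it earns a profit.

Shutdown price = $16; break-even price = $421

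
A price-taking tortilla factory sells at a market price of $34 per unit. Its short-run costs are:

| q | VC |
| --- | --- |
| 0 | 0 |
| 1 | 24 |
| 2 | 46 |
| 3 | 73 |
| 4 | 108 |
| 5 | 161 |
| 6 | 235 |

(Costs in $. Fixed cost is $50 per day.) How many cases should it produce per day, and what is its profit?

q = 3; profit = -$21

Tabulate TR − TC: q=0: -50; q=1: -40; q=2: -28; q=3: -21; q=4: -22; q=5: -41; q=6: -81.
Profit is maximized at q = 3. AVC there is 73/3 = $24.33 ≤ P, so producing beats shutting down (which would give -$50).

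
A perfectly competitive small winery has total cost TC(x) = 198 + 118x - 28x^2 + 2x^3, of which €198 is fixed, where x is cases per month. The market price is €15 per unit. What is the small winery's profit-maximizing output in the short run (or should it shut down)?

Strip out fixed cost: VC = 118x - 28x^2 + 2x^3. Then AVC = 118 - 28x + 2x^2 and MC = 118 - 56x + 6x^2.
AVC hits its minimum where MC = AVC, at x = 7, giving min AVC = 118 - 28·7 + 2·7^2 = €20.
With P < min AVC (€15 < €20), every unit sold adds to the loss.
The firm minimizes its loss by shutting down and losing only its fixed cost of €198.

Shut down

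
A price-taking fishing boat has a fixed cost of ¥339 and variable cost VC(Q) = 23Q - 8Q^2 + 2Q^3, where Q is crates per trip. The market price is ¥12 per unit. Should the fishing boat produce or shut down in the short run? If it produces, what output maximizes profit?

Shut down

Variable cost is VC = 23Q - 8Q^2 + 2Q^3, so AVC = VC/Q = 23 - 8Q + 2Q^2 and MC = dTC/dQ = 23 - 16Q + 6Q^2.
The AVC parabola has its vertex at Q = 8/4 = 2, where AVC = 23 - 8·2 + 2·2^2 = ¥15.
P = ¥12 lies below min AVC = ¥15; no output level covers variable cost.
The firm minimizes its loss by shutting down and losing only its fixed cost of ¥339.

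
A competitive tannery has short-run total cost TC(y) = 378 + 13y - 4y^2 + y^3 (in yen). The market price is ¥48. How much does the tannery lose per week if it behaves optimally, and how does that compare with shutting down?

AVC = 13 - 4y + y^2 has its minimum ¥9 at y = 2; price ¥48 clears that bar, so the firm operates.
With MC = 13 - 8y + 3y^2, P = MC on the upward-sloping part at y* = 5.
TR = 48·5 = 240. TC = 378 + 90 = 468. Profit = 240 − 468 = -¥228.
That loss of ¥228 beats the ¥378 the firm would lose by shutting down; producing recovers ¥150 of fixed cost.

Profit = -¥228 at y = 5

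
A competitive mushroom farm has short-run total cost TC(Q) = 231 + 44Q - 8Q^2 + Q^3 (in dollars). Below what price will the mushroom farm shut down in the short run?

$28 per unit

The firm shuts down when price falls below the minimum of average variable cost. AVC = VC/Q = 44 - 8Q + Q^2.
dAVC/dQ = -8 + 2Q = 0 gives Q = 4. min AVC = 44 - 8·4 + 4^2 = 28.
For P < $28 the firm produces nothing.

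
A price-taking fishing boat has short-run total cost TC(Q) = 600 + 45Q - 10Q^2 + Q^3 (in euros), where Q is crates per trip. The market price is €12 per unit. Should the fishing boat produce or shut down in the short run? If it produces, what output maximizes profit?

Shut down

From TC, MC = TC'(Q) = 45 - 20Q + 3Q^2 and AVC = VC/Q = 45 - 10Q + Q^2.
AVC hits its minimum where MC = AVC, at Q = 5, giving min AVC = 45 - 10·5 + 5^2 = €20.
P = €12 lies below min AVC = €20; no output level covers variable cost.
The firm minimizes its loss by shutting down and losing only its fixed cost of €600.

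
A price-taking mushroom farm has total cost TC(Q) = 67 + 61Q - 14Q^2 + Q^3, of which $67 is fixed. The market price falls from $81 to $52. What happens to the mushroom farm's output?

AVC = 61 - 14Q + Q^2, minimized at Q = 7 where min AVC = $12. MC = 61 - 28Q + 3Q^2.
At P = $81 ≥ min AVC, set P = MC on the rising branch: Q = 10.
At P = $52 ≥ min AVC, set P = MC: Q = 9. The firm stays open but cuts output.

Output falls from 10 to 9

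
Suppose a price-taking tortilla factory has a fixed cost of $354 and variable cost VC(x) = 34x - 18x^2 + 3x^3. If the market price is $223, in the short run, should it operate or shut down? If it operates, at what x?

From TC, MC = TC'(x) = 34 - 36x + 9x^2 and AVC = VC/x = 34 - 18x + 3x^2.
AVC hits its minimum where MC = AVC, at x = 3, giving min AVC = 34 - 18·3 + 3·3^2 = $7.
Since P = $223 ≥ min AVC = $7, price covers variable cost and the firm should produce.
P = MC gives -189 - 36x + 9x^2 = 0, with roots -3 and 7. Take the larger (rising MC): x* = 7.
Check: AVC at x = 7 is $55 ≤ P, so revenue covers variable cost.
Profit = P·x − TC = 223·7 − 739 = $822.

Produce at x = 7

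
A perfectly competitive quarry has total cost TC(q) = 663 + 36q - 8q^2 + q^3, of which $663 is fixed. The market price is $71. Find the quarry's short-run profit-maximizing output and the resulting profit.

Profit = -$369 at q = 7

AVC = 36 - 8q + q^2; min AVC = $20 at q = 4. Since P = $71 ≥ min AVC, the firm produces.
With MC = 36 - 16q + 3q^2, P = MC on the upward-sloping part at q* = 7.
TR = 71·7 = 497. TC = 663 + 203 = 866. Profit = 497 − 866 = -$369.
That loss of $369 beats the $663 the firm would lose by shutting down; producing recovers $294 of fixed cost.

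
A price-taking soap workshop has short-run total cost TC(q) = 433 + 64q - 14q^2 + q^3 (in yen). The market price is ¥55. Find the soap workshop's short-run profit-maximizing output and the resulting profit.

Profit = -¥109 at q = 9

AVC = 64 - 14q + q^2; min AVC = ¥15 at q = 7. Since P = ¥55 ≥ min AVC, the firm produces.
MC = 64 - 28q + 3q^2. Setting P = MC and taking the root on the rising branch gives q* = 9.
TR = 55·9 = 495. TC = 433 + 171 = 604. Profit = 495 − 604 = -¥109.
That loss of ¥109 beats the ¥433 the firm would lose by shutting down; producing recovers ¥324 of fixed cost.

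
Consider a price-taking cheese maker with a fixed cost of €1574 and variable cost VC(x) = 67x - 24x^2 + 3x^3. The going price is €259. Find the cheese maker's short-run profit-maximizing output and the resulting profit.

AVC = 67 - 24x + 3x^2; min AVC = €19 at x = 4. Since P = €259 ≥ min AVC, the firm produces.
MC = 67 - 48x + 9x^2. Setting P = MC and taking the root on the rising branch gives x* = 8.
TR = 259·8 = 2072. TC = 1574 + 536 = 2110. Profit = 2072 − 2110 = -€38.
By producing, the firm covers all variable cost plus €1536 of fixed cost; shutting down would lose the full €1574.

Profit = -€38 at x = 8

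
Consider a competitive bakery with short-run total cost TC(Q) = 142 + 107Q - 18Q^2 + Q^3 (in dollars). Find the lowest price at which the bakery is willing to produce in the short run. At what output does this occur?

$26 per unit, at Q = 9

Short-run supply begins at min AVC. From VC = 107Q - 18Q^2 + Q^3, AVC = 107 - 18Q + Q^2.
At the minimum of AVC, MC = AVC. MC = 107 - 36Q + 3Q^2; setting MC = AVC gives 2Q^2 - 18Q = 0, so Q = 9. min AVC = 26.
So the shutdown price is $26.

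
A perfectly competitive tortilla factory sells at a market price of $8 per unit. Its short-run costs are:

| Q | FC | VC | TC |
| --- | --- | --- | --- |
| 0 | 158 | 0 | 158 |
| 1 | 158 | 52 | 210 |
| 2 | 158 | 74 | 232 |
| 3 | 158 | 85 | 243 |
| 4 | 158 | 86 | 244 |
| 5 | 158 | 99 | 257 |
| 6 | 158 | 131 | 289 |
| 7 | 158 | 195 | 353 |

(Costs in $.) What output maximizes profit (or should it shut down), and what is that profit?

Compute π = P·Q − TC at each output: Q=0: -158; Q=1: -202; Q=2: -216; Q=3: -219; Q=4: -212; Q=5: -217; Q=6: -241; Q=7: -297.
Profit is highest at Q = 0. Equivalently, the lowest AVC in the table is 99/5 ≈ $19.80 at Q = 5, and P = $8 falls below it — price never covers variable cost, so the firm shuts down and loses only its fixed cost.

Q = 0 (shut down); profit = -$158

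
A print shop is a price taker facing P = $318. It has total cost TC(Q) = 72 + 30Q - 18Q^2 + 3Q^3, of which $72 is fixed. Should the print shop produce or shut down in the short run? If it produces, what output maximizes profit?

Variable cost is VC = 30Q - 18Q^2 + 3Q^3, so AVC = VC/Q = 30 - 18Q + 3Q^2 and MC = dTC/dQ = 30 - 36Q + 9Q^2.
AVC is minimized where dAVC/dQ = -18 + 6Q = 0, at Q = 3; min AVC = 30 - 18·3 + 3·3^2 = $3.
Since P = $318 ≥ min AVC = $3, price covers variable cost and the firm should produce.
Set P = MC: 318 = 30 - 36Q + 9Q^2 → -288 - 36Q + 9Q^2 = 0. The roots are Q = -4 and Q = 8; the profit-maximizing output is on the rising part of MC, so Q* = 8.
Check: AVC at Q = 8 is $78 ≤ P, so revenue covers variable cost.
Profit = P·Q − TC = 318·8 − 696 = $1848.

Produce at Q = 8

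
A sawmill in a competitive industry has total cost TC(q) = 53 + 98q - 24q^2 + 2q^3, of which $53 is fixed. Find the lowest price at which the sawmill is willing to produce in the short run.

The firm shuts down when price falls below the minimum of average variable cost. AVC = VC/q = 98 - 24q + 2q^2.
dAVC/dq = -24 + 4q = 0 gives q = 6. min AVC = 98 - 24·6 + 2·6^2 = 26.
The firm shuts down for any P below $26.

$26 per unit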